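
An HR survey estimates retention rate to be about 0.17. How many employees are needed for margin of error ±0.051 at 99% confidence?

n = z²p(1-p)/E² = 2.576²×0.17×0.83/0.051² = 360.0 → n = 360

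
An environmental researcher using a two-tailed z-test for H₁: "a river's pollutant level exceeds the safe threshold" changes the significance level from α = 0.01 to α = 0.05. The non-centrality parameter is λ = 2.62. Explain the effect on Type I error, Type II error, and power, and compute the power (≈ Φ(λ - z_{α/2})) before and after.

Increasing α from 0.01 to 0.05:
• Type I error rate increases (α is the Type I rate by definition).
• Critical value moves from z_{α/2} = 2.576 to 1.96, so power = Φ(λ - z_{α/2}) goes from Φ(2.62 - 2.576) = 0.518 to Φ(2.62 - 1.96) = 0.745.
• Type II error rate β = 1 - power therefore decreases (0.482 → 0.255).
Appropriate when false negatives are costly — here, allowing unsafe pollution to continue.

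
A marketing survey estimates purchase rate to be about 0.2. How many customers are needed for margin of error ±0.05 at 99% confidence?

n = z²p(1-p)/E² = 2.576²×0.2×0.8/0.05² = 424.7 → n = 425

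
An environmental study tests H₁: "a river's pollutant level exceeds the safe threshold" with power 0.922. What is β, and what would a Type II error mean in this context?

β = 1 - power = 1 - 0.922 = 0.078. A Type II error is failing to reject H₀ when H₀ is false (false negative) — here, failing to conclude that a river's pollutant level exceeds the safe threshold when in fact it is true. Consequence: allowing unsafe pollution to continue.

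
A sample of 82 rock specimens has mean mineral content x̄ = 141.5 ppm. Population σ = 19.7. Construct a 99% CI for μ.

CI = x̄ ± z*(σ/√n) = 141.5 ± 2.576(19.7/√82) = 141.5 ± 5.6 = (135.9, 147.1)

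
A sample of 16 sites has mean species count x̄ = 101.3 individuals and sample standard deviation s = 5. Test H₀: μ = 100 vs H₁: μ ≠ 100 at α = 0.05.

t = (x̄ - μ₀)/(s/√n) = (101.3 - 100)/(5/√16) = 1.04. df = 15, critical t = ±2.131. Fail to reject H₀.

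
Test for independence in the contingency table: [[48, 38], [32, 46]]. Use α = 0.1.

χ² = 3.58. df = 1, critical = 2.706. Reject H₀. Variables are dependent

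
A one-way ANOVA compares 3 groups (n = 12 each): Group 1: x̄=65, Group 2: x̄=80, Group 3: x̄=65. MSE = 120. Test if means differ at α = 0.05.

Grand mean = 70.0. SS_between = 1800.0, MS_between = 900.0. F = 7.5, F_crit ≈ 3.285. Reject H₀.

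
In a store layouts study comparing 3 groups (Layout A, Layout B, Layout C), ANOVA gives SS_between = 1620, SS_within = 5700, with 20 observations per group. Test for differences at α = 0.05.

df_between = 2, df_within = 57. F = MS_between/MS_within = 810.0/100.0 = 8.1. F_crit ≈ 3.159. Reject H₀. At least one mean differs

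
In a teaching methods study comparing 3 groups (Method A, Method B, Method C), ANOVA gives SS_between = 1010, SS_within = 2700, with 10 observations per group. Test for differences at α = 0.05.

df_between = 2, df_within = 27. F = MS_between/MS_within = 505.0/100.0 = 5.05. F_crit ≈ 3.354. Reject H₀. At least one mean differs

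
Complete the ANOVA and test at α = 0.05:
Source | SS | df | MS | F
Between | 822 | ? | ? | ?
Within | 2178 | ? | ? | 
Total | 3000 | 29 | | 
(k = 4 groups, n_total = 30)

df_between = 3, df_within = 26. MS_between = 274.0, MS_within = 83.77. F = 3.271, F_crit ≈ 2.975. Reject H₀.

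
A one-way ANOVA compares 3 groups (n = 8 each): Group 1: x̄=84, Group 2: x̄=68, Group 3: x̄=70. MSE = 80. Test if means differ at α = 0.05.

Grand mean = 74.0. SS_between = 1216.0, MS_between = 608.0. F = 7.6, F_crit ≈ 3.467. Reject H₀.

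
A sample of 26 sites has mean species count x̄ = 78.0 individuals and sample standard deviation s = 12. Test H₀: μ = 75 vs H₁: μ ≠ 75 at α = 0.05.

t = (x̄ - μ₀)/(s/√n) = (78.0 - 75)/(12/√26) = 1.275. df = 25, critical t = ±2.06. Fail to reject H₀.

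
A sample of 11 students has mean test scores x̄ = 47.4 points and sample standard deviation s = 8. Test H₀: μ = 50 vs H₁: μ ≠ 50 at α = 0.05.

t = (x̄ - μ₀)/(s/√n) = (47.4 - 50)/(8/√11) = -1.078. df = 10, critical t = ±2.228. Fail to reject H₀.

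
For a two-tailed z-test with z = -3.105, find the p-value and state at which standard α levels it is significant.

p = 2·P(Z > |-3.105|) = 2·(1 - Φ(3.105)) ≈ 0.0019. Significant at α = 0.1; Significant at α = 0.05; Significant at α = 0.01.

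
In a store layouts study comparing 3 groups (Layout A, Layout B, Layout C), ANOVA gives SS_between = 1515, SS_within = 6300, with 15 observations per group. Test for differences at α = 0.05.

df_between = 2, df_within = 42. F = MS_between/MS_within = 757.5/150.0 = 5.05. F_crit ≈ 3.22. Reject H₀. At least one mean differs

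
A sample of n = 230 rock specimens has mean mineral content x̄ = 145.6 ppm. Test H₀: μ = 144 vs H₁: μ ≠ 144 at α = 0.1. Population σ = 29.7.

z = (x̄ - μ₀)/(σ/√n) = (145.6 - 144)/(29.7/√230) = 0.817. Critical value: ±1.645. Since |0.817| ≤ 1.645, Fail to reject H₀.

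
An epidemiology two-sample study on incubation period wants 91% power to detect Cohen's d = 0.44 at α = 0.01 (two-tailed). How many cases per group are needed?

z_{α/2} = 2.576, z_β = Φ⁻¹(0.91) = 1.341. For small effect (d = 0.44): n per group = 2(z_{α/2} + z_β)²/d² = 2(2.576 + 1.341)²/0.44² = 158.5 → 159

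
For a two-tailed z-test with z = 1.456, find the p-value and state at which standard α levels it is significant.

p = 2·P(Z > |1.456|) = 2·(1 - Φ(1.456)) ≈ 0.1454. Not significant at any standard level.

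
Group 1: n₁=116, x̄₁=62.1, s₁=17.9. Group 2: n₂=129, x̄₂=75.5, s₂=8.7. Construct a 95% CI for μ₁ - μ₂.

Difference = -13.4. SE = √(17.9²/116 + 8.7²/129) = 1.83. CI = (-16.99, -9.81)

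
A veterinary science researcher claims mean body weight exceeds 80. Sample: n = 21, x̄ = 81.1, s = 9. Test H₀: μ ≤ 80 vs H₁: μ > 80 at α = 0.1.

t = (81.1 - 80)/(9/√21) = 0.56, df = 20. Critical t = 1.325. Fail to reject H₀.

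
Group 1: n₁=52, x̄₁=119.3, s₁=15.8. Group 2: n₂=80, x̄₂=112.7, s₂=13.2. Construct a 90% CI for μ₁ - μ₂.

Difference = 6.6. SE = √(15.8²/52 + 13.2²/80) = 2.642. CI = (2.25, 10.95)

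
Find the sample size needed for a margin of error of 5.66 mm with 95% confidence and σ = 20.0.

n = (z*σ/E)² = (1.96×20.0/5.66)² = 48.0 → n = 48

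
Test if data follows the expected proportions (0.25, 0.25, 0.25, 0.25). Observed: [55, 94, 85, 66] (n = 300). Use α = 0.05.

Expected: [75.0, 75.0, 75.0, 75.0]. χ² = 12.56. df = 3, critical = 7.815. Reject H₀.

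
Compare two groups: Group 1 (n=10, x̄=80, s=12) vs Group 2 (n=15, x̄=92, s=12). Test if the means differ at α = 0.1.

Pooled sp = 12.0. t = -2.449, df = 23. Critical t = ±1.714. Reject H₀.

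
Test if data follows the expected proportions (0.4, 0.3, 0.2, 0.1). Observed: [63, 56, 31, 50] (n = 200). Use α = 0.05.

Expected: [80.0, 60.0, 40.0, 20.0]. χ² = 50.904. df = 3, critical = 7.815. Reject H₀.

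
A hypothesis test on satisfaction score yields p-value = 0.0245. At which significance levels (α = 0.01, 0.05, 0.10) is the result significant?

p = 0.0245. Significant at: α = 0.05, 0.1.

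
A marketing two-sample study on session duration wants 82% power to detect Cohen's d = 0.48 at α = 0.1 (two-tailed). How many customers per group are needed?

z_{α/2} = 1.645, z_β = Φ⁻¹(0.82) = 0.915. For small effect (d = 0.48): n per group = 2(z_{α/2} + z_β)²/d² = 2(1.645 + 0.915)²/0.48² = 56.9 → 57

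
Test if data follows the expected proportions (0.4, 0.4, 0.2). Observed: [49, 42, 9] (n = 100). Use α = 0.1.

Expected: [40.0, 40.0, 20.0]. χ² = 8.175. df = 2, critical = 4.605. Reject H₀.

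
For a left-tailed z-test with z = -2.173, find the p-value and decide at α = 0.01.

p = P(Z < -2.173) = Φ(-2.173) ≈ 0.0149. Since p ≥ 0.01, fail to reject H₀ (not significant) at α = 0.01.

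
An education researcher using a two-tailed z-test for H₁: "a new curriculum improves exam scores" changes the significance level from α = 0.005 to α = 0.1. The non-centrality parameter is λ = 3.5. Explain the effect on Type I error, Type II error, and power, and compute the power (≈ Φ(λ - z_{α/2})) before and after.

Increasing α from 0.005 to 0.1:
• Type I error rate increases (α is the Type I rate by definition).
• Critical value moves from z_{α/2} = 2.807 to 1.645, so power = Φ(λ - z_{α/2}) goes from Φ(3.5 - 2.807) = 0.756 to Φ(3.5 - 1.645) = 0.968.
• Type II error rate β = 1 - power therefore decreases (0.244 → 0.032).
Appropriate when false negatives are costly — here, keeping the old curriculum when the new one would have helped students.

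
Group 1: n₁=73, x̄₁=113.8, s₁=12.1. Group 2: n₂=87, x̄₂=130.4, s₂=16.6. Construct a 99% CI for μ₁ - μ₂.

Difference = -16.6. SE = √(12.1²/73 + 16.6²/87) = 2.274. CI = (-22.46, -10.74)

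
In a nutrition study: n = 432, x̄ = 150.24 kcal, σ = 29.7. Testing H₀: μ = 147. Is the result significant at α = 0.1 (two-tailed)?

z = (150.24 - 147)/(29.7/√432) = 2.267. Since |z| > 1.645, significant at α = 0.1.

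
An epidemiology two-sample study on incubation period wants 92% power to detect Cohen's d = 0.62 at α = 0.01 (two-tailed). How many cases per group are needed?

z_{α/2} = 2.576, z_β = Φ⁻¹(0.92) = 1.405. For medium effect (d = 0.62): n per group = 2(z_{α/2} + z_β)²/d² = 2(2.576 + 1.405)²/0.62² = 82.5 → 83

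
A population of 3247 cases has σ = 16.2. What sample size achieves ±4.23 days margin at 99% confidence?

Without FPC: n₀ = (2.576×16.2/4.23)² = 97.329. With FPC: n = n₀N/(n₀+N-1) = 94.5 → n = 95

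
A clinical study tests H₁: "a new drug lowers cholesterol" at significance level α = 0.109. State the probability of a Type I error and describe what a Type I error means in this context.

P(Type I error) = α = 0.109. A Type I error is rejecting H₀ when H₀ is actually true (false positive) — here, concluding that a new drug lowers cholesterol when in fact this is not the case. Consequence: approving an ineffective drug — patients take a useless medication and may skip effective alternatives.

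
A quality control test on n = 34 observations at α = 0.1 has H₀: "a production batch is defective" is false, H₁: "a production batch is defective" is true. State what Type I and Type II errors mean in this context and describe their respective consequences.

Type I (false positive): concluding that a production batch is defective when it is not — scrapping a good batch — wasted material and cost for no reason. Type II (false negative): failing to conclude that a production batch is defective when it is — shipping a defective batch — faulty products reach customers. Which is costlier depends on domain priorities and is a judgement call rather than a statistical fact.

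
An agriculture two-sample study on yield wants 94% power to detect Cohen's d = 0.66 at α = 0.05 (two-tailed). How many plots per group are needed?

z_{α/2} = 1.96, z_β = Φ⁻¹(0.94) = 1.555. For medium effect (d = 0.66): n per group = 2(z_{α/2} + z_β)²/d² = 2(1.96 + 1.555)²/0.66² = 56.7 → 57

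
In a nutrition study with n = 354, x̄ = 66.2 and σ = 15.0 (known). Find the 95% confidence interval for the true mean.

CI = x̄ ± z*(σ/√n) = 66.2 ± 1.96(15.0/√354) = 66.2 ± 1.56 = (64.64, 67.76)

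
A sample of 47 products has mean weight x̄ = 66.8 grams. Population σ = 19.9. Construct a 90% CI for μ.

CI = x̄ ± z*(σ/√n) = 66.8 ± 1.645(19.9/√47) = 66.8 ± 4.77 = (62.03, 71.57)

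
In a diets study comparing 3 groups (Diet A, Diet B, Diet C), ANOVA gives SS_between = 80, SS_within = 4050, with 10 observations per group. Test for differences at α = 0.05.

df_between = 2, df_within = 27. F = MS_between/MS_within = 40.0/150.0 = 0.267. F_crit ≈ 3.354. Fail to reject H₀.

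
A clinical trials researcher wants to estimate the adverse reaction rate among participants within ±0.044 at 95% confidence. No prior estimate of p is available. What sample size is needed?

Conservative approach: use p = 0.5 (maximizes p(1-p) = 0.25). n = z²(0.25)/E² = 1.96²×0.25/0.044² = 496.1 → n = 497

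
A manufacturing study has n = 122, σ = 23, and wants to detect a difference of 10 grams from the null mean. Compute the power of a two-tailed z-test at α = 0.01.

SE = σ/√n = 23/√122 = 2.082. Non-centrality λ = d/SE = 10/2.082 = 4.802. Power ≈ Φ(λ - z_{α/2}) = Φ(4.802 - 2.576) = Φ(2.226) = 0.987.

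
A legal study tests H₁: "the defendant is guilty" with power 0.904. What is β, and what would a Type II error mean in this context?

β = 1 - power = 1 - 0.904 = 0.096. A Type II error is failing to reject H₀ when H₀ is false (false negative) — here, failing to conclude that the defendant is guilty when in fact it is true. Consequence: acquitting a guilty person.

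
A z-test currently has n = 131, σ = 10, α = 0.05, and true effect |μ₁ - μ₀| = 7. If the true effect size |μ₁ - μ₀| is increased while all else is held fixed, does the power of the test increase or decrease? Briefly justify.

Power increases: a larger true effect increases the non-centrality λ = |μ₁ - μ₀|/(σ/√n).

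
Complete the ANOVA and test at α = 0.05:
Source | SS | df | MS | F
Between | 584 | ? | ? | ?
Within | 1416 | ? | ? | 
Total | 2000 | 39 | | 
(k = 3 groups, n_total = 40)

df_between = 2, df_within = 37. MS_between = 292.0, MS_within = 38.27. F = 7.63, F_crit ≈ 3.252. Reject H₀.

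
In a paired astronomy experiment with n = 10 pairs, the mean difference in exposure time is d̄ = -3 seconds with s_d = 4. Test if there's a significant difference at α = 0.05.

t = d̄/(s_d/√n) = -3/(4/√10) = -2.372. df = 9, critical t = ±2.262. Reject H₀.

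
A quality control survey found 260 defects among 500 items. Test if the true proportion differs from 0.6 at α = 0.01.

p̂ = 0.52, p₀ = 0.6. z = (p̂ - p₀)/√(p₀(1-p₀)/n) = -3.651. Critical: ±2.576. Reject H₀.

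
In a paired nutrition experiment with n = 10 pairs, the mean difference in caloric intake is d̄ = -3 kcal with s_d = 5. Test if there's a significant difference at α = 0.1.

t = d̄/(s_d/√n) = -3/(5/√10) = -1.897. df = 9, critical t = ±1.833. Reject H₀.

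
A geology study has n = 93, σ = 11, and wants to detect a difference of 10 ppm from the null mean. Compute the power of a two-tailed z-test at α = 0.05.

SE = σ/√n = 11/√93 = 1.141. Non-centrality λ = d/SE = 10/1.141 = 8.767. Power ≈ Φ(λ - z_{α/2}) = Φ(8.767 - 1.96) = Φ(6.807) = 1.0.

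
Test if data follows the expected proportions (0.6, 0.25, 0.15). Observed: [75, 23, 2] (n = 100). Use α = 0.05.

Expected: [60.0, 25.0, 15.0]. χ² = 15.177. df = 2, critical = 5.991. Reject H₀.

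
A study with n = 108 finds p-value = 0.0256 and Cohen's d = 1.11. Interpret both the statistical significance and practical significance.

Statistically significant (p = 0.0256 < 0.05). Cohen's d = 1.11 indicates a large effect size. Both statistical and practical significance should be considered.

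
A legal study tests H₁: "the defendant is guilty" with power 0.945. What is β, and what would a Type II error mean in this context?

β = 1 - power = 1 - 0.945 = 0.055. A Type II error is failing to reject H₀ when H₀ is false (false negative) — here, failing to conclude that the defendant is guilty when in fact it is true. Consequence: acquitting a guilty person.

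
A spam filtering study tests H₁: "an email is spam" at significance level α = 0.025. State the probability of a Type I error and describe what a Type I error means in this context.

P(Type I error) = α = 0.025. A Type I error is rejecting H₀ when H₀ is actually true (false positive) — here, concluding that an email is spam when in fact this is not the case. Consequence: a legitimate email is sent to the spam folder and the user misses it.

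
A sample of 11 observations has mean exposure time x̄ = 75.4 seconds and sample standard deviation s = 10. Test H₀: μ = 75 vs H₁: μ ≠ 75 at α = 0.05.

t = (x̄ - μ₀)/(s/√n) = (75.4 - 75)/(10/√11) = 0.133. df = 10, critical t = ±2.228. Fail to reject H₀.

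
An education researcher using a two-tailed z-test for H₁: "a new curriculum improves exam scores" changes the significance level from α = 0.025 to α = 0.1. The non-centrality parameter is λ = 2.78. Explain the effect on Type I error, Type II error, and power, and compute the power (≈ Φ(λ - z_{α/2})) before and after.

Increasing α from 0.025 to 0.1:
• Type I error rate increases (α is the Type I rate by definition).
• Critical value moves from z_{α/2} = 2.241 to 1.645, so power = Φ(λ - z_{α/2}) goes from Φ(2.78 - 2.241) = 0.705 to Φ(2.78 - 1.645) = 0.872.
• Type II error rate β = 1 - power therefore decreases (0.295 → 0.128).
Appropriate when false negatives are costly — here, keeping the old curriculum when the new one would have helped students.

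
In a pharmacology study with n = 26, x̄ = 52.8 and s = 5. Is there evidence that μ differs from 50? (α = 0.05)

t = (x̄ - μ₀)/(s/√n) = (52.8 - 50)/(5/√26) = 2.855. df = 25, critical t = ±2.06. Reject H₀.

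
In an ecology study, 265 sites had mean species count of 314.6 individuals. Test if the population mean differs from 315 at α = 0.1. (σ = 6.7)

z = (x̄ - μ₀)/(σ/√n) = (314.6 - 315)/(6.7/√265) = -0.972. Critical value: ±1.645. Since |-0.972| ≤ 1.645, Fail to reject H₀.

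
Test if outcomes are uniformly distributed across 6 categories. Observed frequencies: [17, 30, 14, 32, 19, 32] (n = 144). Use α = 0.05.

Expected = 24 each. χ² = Σ(O-E)²/E = 14.083. df = 5, critical value = 11.07. Reject H₀.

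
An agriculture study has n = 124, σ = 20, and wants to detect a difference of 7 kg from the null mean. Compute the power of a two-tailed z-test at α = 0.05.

SE = σ/√n = 20/√124 = 1.796. Non-centrality λ = d/SE = 7/1.796 = 3.897. Power ≈ Φ(λ - z_{α/2}) = Φ(3.897 - 1.96) = Φ(1.937) = 0.974.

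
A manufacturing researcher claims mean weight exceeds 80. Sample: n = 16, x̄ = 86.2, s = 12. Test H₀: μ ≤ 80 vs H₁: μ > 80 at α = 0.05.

t = (86.2 - 80)/(12/√16) = 2.067, df = 15. Critical t = 1.753. Reject H₀.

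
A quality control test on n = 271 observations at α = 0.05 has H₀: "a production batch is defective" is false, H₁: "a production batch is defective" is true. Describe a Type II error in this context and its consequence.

Type II error: failing to reject H₀ when it is false — concluding that a production batch is defective is not supported when in fact it is. Consequence: shipping a defective batch — faulty products reach customers.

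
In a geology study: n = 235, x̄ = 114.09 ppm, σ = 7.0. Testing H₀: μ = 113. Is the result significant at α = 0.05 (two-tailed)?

z = (114.09 - 113)/(7.0/√235) = 2.387. Since |z| > 1.96, significant at α = 0.05.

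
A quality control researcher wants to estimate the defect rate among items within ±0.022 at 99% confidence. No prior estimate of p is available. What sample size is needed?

Conservative approach: use p = 0.5 (maximizes p(1-p) = 0.25). n = z²(0.25)/E² = 2.576²×0.25/0.022² = 3427.6 → n = 3428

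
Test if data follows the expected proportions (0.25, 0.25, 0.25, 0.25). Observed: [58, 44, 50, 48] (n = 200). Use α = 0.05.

Expected: [50.0, 50.0, 50.0, 50.0]. χ² = 2.08. df = 3, critical = 7.815. Fail to reject H₀.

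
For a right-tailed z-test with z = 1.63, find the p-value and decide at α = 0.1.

p = P(Z > 1.63) = 1 - Φ(1.63) ≈ 0.0516. Since p < 0.1, reject H₀ (significant) at α = 0.1.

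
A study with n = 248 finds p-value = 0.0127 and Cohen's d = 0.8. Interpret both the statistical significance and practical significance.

Statistically significant (p = 0.0127 < 0.05). Cohen's d = 0.8 indicates a large effect size. Both statistical and practical significance should be considered.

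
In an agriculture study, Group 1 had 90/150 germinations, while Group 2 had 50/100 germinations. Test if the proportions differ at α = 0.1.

p̂₁ = 0.6, p̂₂ = 0.5, pooled p̂ = 0.56. z = 1.56. Critical: ±1.645. Fail to reject H₀.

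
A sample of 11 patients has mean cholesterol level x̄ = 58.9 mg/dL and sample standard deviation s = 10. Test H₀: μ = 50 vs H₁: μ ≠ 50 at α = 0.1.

t = (x̄ - μ₀)/(s/√n) = (58.9 - 50)/(10/√11) = 2.952. df = 10, critical t = ±1.812. Reject H₀.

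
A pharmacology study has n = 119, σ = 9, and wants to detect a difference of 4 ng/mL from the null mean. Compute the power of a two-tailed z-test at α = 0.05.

SE = σ/√n = 9/√119 = 0.825. Non-centrality λ = d/SE = 4/0.825 = 4.848. Power ≈ Φ(λ - z_{α/2}) = Φ(4.848 - 1.96) = Φ(2.888) = 0.998.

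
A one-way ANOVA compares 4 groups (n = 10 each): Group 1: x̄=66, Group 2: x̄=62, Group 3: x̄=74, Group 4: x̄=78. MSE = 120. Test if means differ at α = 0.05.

Grand mean = 70.0. SS_between = 1600.0, MS_between = 533.33. F = 4.444, F_crit ≈ 2.866. Reject H₀.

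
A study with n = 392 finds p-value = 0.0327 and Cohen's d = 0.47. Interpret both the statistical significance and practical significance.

Statistically significant (p = 0.0327 < 0.05). Cohen's d = 0.47 indicates a small effect size. Both statistical and practical significance should be considered.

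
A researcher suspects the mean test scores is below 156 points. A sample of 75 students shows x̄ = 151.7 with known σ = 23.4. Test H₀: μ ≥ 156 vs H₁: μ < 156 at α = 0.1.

z = -1.591. Critical value: -1.28. Reject H₀.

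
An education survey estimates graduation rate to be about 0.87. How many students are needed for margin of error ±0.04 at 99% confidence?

n = z²p(1-p)/E² = 2.576²×0.87×0.13/0.04² = 469.1 → n = 470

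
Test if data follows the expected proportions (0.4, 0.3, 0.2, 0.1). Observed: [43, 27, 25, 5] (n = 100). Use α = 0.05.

Expected: [40.0, 30.0, 20.0, 10.0]. χ² = 4.275. df = 3, critical = 7.815. Fail to reject H₀.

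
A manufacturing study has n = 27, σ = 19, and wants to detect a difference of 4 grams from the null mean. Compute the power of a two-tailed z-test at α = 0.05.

SE = σ/√n = 19/√27 = 3.657. Non-centrality λ = d/SE = 4/3.657 = 1.094. Power ≈ Φ(λ - z_{α/2}) = Φ(1.094 - 1.96) = Φ(-0.866) = 0.193.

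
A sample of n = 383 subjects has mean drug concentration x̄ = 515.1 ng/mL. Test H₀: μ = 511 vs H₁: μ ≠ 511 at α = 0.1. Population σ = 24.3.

z = (x̄ - μ₀)/(σ/√n) = (515.1 - 511)/(24.3/√383) = 3.302. Critical value: ±1.645. Since |3.302| > 1.645, Reject H₀.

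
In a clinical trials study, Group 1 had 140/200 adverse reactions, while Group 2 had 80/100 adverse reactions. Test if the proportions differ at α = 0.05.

p̂₁ = 0.7, p̂₂ = 0.8, pooled p̂ = 0.733. z = -1.846. Critical: ±1.96. Fail to reject H₀.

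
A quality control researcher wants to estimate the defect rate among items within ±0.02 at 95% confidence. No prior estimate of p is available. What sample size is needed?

Conservative approach: use p = 0.5 (maximizes p(1-p) = 0.25). n = z²(0.25)/E² = 1.96²×0.25/0.02² = 2401.0 → n = 2401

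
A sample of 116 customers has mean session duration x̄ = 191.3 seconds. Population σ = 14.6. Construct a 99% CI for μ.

CI = x̄ ± z*(σ/√n) = 191.3 ± 2.576(14.6/√116) = 191.3 ± 3.49 = (187.81, 194.79)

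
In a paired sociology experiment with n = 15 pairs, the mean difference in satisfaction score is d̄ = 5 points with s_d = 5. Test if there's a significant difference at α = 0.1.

t = d̄/(s_d/√n) = 5/(5/√15) = 3.873. df = 14, critical t = ±1.761. Reject H₀.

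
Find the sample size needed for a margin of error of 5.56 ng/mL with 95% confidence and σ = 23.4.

n = (z*σ/E)² = (1.96×23.4/5.56)² = 68.04 → n = 69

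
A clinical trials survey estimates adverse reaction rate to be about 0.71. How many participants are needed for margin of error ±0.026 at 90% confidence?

n = z²p(1-p)/E² = 1.645²×0.71×0.29/0.026² = 824.2 → n = 825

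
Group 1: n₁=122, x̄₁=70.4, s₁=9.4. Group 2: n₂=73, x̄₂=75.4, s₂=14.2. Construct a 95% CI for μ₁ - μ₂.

Difference = -5.0. SE = √(9.4²/122 + 14.2²/73) = 1.867. CI = (-8.66, -1.34)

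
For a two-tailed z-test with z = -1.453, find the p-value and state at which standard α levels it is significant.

p = 2·P(Z > |-1.453|) = 2·(1 - Φ(1.453)) ≈ 0.1462. Not significant at any standard level.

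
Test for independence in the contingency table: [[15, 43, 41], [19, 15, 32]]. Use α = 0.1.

χ² = 8.851. df = 2, critical = 4.605. Reject H₀. Variables are dependent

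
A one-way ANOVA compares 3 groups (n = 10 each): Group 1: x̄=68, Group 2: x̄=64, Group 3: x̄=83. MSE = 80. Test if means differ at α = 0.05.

Grand mean = 71.67. SS_between = 2006.67, MS_between = 1003.33. F = 12.542, F_crit ≈ 3.354. Reject H₀.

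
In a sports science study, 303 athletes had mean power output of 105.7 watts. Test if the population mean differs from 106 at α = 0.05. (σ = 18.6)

z = (x̄ - μ₀)/(σ/√n) = (105.7 - 106)/(18.6/√303) = -0.281. Critical value: ±1.96. Since |-0.281| ≤ 1.96, Fail to reject H₀.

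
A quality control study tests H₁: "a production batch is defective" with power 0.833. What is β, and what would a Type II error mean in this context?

β = 1 - power = 1 - 0.833 = 0.167. A Type II error is failing to reject H₀ when H₀ is false (false negative) — here, failing to conclude that a production batch is defective when in fact it is true. Consequence: shipping a defective batch — faulty products reach customers.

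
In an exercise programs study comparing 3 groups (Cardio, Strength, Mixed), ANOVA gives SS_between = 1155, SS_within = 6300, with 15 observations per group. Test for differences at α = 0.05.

df_between = 2, df_within = 42. F = MS_between/MS_within = 577.5/150.0 = 3.85. F_crit ≈ 3.22. Reject H₀. At least one mean differs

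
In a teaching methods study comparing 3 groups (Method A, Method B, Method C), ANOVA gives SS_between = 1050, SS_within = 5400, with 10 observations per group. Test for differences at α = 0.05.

df_between = 2, df_within = 27. F = MS_between/MS_within = 525.0/200.0 = 2.625. F_crit ≈ 3.354. Fail to reject H₀.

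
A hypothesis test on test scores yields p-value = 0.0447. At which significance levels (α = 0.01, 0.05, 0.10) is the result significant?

p = 0.0447. Significant at: α = 0.05, 0.1.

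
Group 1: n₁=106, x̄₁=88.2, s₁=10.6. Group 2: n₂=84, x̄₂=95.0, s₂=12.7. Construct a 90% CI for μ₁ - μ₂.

Difference = -6.8. SE = √(10.6²/106 + 12.7²/84) = 1.726. CI = (-9.64, -3.96)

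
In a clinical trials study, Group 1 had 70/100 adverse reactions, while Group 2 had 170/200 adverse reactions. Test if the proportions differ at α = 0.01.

p̂₁ = 0.7, p̂₂ = 0.85, pooled p̂ = 0.8. z = -3.062. Critical: ±2.576. Reject H₀.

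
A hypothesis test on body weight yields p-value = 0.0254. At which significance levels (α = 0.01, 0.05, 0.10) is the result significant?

p = 0.0254. Significant at: α = 0.05, 0.1.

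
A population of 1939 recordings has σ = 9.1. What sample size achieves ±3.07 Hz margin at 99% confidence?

Without FPC: n₀ = (2.576×9.1/3.07)² = 58.304. With FPC: n = n₀N/(n₀+N-1) = 56.6 → n = 57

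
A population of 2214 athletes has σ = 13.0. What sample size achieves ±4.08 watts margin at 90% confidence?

Without FPC: n₀ = (1.645×13.0/4.08)² = 27.473. With FPC: n = n₀N/(n₀+N-1) = 27.1 → n = 28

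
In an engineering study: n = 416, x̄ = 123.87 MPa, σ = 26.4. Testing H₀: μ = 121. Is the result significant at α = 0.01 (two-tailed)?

z = (123.87 - 121)/(26.4/√416) = 2.217. Since |z| ≤ 2.576, not significant at α = 0.01.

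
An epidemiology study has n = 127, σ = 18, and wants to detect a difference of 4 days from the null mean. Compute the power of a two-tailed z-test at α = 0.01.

SE = σ/√n = 18/√127 = 1.597. Non-centrality λ = d/SE = 4/1.597 = 2.504. Power ≈ Φ(λ - z_{α/2}) = Φ(2.504 - 2.576) = Φ(-0.072) = 0.471.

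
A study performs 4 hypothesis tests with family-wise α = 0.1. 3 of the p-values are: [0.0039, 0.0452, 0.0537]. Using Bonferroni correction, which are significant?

Bonferroni α = 0.1/4 = 0.025. Significant p-values: [0.0039]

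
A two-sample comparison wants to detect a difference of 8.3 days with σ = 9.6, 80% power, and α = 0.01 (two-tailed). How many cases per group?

n per group = 2(z_α/2 + z_β)²σ²/d² = 2×(2.576 + 0.84)²×9.6²/8.3² = 31.2 → n = 32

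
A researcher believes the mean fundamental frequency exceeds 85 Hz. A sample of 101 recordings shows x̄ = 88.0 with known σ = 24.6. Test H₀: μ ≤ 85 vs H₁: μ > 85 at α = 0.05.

z = 1.226. Critical value: 1.645. Fail to reject H₀.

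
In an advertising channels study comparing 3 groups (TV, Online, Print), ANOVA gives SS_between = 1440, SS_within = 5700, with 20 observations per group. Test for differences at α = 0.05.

df_between = 2, df_within = 57. F = MS_between/MS_within = 720.0/100.0 = 7.2. F_crit ≈ 3.159. Reject H₀. At least one mean differs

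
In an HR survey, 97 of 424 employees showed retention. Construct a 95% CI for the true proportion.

p̂ = 0.229. CI = p̂ ± z*√(p̂(1-p̂)/n) = (0.189, 0.269)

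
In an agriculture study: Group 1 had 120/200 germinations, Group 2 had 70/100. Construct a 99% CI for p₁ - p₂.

p̂₁ = 0.6, p̂₂ = 0.7. Difference = -0.1. CI = (-0.248, 0.048)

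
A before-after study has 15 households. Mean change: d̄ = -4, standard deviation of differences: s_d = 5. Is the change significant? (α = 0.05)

t = d̄/(s_d/√n) = -4/(5/√15) = -3.098. df = 14, critical t = ±2.145. Reject H₀.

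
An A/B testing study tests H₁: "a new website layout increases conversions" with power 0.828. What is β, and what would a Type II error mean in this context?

β = 1 - power = 1 - 0.828 = 0.172. A Type II error is failing to reject H₀ when H₀ is false (false negative) — here, failing to conclude that a new website layout increases conversions when in fact it is true. Consequence: discarding a layout that would have improved conversions — lost revenue.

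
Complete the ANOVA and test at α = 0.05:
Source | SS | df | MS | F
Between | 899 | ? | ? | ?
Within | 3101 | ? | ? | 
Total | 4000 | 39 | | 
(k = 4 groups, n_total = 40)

df_between = 3, df_within = 36. MS_between = 299.67, MS_within = 86.14. F = 3.479, F_crit ≈ 2.866. Reject H₀.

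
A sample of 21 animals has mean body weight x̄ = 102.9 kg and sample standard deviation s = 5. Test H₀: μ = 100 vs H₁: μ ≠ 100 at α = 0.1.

t = (x̄ - μ₀)/(s/√n) = (102.9 - 100)/(5/√21) = 2.658. df = 20, critical t = ±1.725. Reject H₀.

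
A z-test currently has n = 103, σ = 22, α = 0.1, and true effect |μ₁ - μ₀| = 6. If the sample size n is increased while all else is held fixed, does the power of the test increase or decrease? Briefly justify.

Power increases: a larger n shrinks the standard error σ/√n, moving the sampling distribution under H₁ further from the critical value.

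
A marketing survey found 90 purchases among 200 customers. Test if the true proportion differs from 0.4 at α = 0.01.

p̂ = 0.45, p₀ = 0.4. z = (p̂ - p₀)/√(p₀(1-p₀)/n) = 1.443. Critical: ±2.576. Fail to reject H₀.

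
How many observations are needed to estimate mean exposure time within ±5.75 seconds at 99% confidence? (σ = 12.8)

n = (z*σ/E)² = (2.576×12.8/5.75)² = 32.9 → n = 33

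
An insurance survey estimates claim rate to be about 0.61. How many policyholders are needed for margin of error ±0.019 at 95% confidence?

n = z²p(1-p)/E² = 1.96²×0.61×0.39/0.019² = 2531.6 → n = 2532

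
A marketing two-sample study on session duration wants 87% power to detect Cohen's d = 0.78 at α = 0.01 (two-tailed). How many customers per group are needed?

z_{α/2} = 2.576, z_β = Φ⁻¹(0.87) = 1.126. For medium effect (d = 0.78): n per group = 2(z_{α/2} + z_β)²/d² = 2(2.576 + 1.126)²/0.78² = 45.1 → 46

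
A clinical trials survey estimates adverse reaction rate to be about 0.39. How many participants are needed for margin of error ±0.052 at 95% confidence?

n = z²p(1-p)/E² = 1.96²×0.39×0.61/0.052² = 338.0 → n = 338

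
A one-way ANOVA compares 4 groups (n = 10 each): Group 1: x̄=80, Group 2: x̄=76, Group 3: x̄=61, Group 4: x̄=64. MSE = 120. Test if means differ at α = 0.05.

Grand mean = 70.25. SS_between = 2527.5, MS_between = 842.5. F = 7.021, F_crit ≈ 2.866. Reject H₀.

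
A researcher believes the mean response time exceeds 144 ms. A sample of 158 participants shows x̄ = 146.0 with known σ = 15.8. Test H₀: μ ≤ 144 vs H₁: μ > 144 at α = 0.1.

z = 1.591. Critical value: 1.28. Reject H₀.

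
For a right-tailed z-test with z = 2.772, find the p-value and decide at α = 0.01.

p = P(Z > 2.772) = 1 - Φ(2.772) ≈ 0.0028. Since p < 0.01, reject H₀ (significant) at α = 0.01.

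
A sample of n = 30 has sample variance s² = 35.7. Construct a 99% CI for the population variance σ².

df = 29. χ²_{0.005} = 52.336, χ²_{0.995} = 13.121. CI for σ² = ((n-1)s²/χ²_{α/2}, (n-1)s²/χ²_{1-α/2}) = (29·35.7/52.336, 29·35.7/13.121) = (19.78, 78.9)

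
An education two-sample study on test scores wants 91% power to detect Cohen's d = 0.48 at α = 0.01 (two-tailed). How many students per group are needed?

z_{α/2} = 2.576, z_β = Φ⁻¹(0.91) = 1.341. For small effect (d = 0.48): n per group = 2(z_{α/2} + z_β)²/d² = 2(2.576 + 1.341)²/0.48² = 133.2 → 134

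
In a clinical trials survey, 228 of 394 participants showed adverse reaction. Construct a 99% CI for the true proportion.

p̂ = 0.579. CI = p̂ ± z*√(p̂(1-p̂)/n) = (0.515, 0.643)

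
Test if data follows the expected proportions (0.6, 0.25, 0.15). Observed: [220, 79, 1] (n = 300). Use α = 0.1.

Expected: [180.0, 75.0, 45.0]. χ² = 52.124. df = 2, critical = 4.605. Reject H₀.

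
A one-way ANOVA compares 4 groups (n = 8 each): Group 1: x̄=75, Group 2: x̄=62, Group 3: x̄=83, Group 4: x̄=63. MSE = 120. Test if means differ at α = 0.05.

Grand mean = 70.75. SS_between = 2438.0, MS_between = 812.67. F = 6.772, F_crit ≈ 2.947. Reject H₀.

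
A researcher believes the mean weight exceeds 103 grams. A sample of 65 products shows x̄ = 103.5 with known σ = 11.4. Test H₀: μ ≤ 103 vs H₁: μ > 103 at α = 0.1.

z = 0.354. Critical value: 1.28. Fail to reject H₀.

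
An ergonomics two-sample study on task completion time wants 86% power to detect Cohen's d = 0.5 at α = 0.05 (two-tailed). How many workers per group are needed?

z_{α/2} = 1.96, z_β = Φ⁻¹(0.86) = 1.08. For medium effect (d = 0.5): n per group = 2(z_{α/2} + z_β)²/d² = 2(1.96 + 1.08)²/0.5² = 73.9 → 74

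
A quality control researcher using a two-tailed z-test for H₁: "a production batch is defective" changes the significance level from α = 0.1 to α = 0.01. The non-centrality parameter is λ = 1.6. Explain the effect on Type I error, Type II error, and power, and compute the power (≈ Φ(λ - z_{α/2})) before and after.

Decreasing α from 0.1 to 0.01:
• Type I error rate decreases (α is the Type I rate by definition).
• Critical value moves from z_{α/2} = 1.645 to 2.576, so power = Φ(λ - z_{α/2}) goes from Φ(1.6 - 1.645) = 0.482 to Φ(1.6 - 2.576) = 0.165.
• Type II error rate β = 1 - power therefore increases (0.518 → 0.835).
Appropriate when false positives are costly — here, scrapping a good batch — wasted material and cost for no reason.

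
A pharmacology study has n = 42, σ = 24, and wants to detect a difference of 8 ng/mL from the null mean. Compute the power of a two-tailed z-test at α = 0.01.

SE = σ/√n = 24/√42 = 3.703. Non-centrality λ = d/SE = 8/3.703 = 2.16. Power ≈ Φ(λ - z_{α/2}) = Φ(2.16 - 2.576) = Φ(-0.416) = 0.339.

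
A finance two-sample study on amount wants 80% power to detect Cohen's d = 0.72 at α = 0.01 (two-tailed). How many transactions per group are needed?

z_{α/2} = 2.576, z_β = Φ⁻¹(0.8) = 0.842. For medium effect (d = 0.72): n per group = 2(z_{α/2} + z_β)²/d² = 2(2.576 + 0.842)²/0.72² = 45.1 → 46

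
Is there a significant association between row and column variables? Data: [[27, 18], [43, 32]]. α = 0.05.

χ² = 0.082. df = 1, critical = 3.841. Fail to reject H₀. No evidence of dependence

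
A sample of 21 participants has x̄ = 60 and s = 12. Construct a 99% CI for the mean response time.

CI = x̄ ± t*(s/√n) = 60 ± 2.845(12/√21) = (52.55, 67.45)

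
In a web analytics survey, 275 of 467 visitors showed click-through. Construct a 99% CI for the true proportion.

p̂ = 0.589. CI = p̂ ± z*√(p̂(1-p̂)/n) = (0.53, 0.648)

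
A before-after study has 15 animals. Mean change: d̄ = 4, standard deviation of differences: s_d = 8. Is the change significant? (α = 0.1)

t = d̄/(s_d/√n) = 4/(8/√15) = 1.936. df = 14, critical t = ±1.761. Reject H₀.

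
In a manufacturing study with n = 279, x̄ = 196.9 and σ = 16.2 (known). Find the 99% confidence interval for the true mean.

CI = x̄ ± z*(σ/√n) = 196.9 ± 2.576(16.2/√279) = 196.9 ± 2.5 = (194.4, 199.4)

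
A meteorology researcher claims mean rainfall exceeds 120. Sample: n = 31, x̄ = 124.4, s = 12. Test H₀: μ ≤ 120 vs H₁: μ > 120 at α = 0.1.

t = (124.4 - 120)/(12/√31) = 2.042, df = 30. Critical t = 1.31. Reject H₀.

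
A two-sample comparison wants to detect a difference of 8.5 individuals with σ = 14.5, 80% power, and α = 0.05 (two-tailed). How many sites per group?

n per group = 2(z_α/2 + z_β)²σ²/d² = 2×(1.96 + 0.84)²×14.5²/8.5² = 45.6 → n = 46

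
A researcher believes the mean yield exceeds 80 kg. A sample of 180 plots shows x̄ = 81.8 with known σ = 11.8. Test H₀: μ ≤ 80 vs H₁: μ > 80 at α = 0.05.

z = 2.047. Critical value: 1.645. Reject H₀.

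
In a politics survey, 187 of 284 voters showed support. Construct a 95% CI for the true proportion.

p̂ = 0.658. CI = p̂ ± z*√(p̂(1-p̂)/n) = (0.603, 0.714)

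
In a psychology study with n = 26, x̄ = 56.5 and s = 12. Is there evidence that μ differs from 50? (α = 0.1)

t = (x̄ - μ₀)/(s/√n) = (56.5 - 50)/(12/√26) = 2.762. df = 25, critical t = ±1.708. Reject H₀.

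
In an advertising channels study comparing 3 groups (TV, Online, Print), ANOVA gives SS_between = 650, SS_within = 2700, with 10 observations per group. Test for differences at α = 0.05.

df_between = 2, df_within = 27. F = MS_between/MS_within = 325.0/100.0 = 3.25. F_crit ≈ 3.354. Fail to reject H₀.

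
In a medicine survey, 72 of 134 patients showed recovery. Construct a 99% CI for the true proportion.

p̂ = 0.537. CI = p̂ ± z*√(p̂(1-p̂)/n) = (0.426, 0.648)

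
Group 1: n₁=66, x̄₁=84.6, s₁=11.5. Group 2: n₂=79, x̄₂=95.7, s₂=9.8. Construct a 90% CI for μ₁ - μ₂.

Difference = -11.1. SE = √(11.5²/66 + 9.8²/79) = 1.794. CI = (-14.05, -8.15)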